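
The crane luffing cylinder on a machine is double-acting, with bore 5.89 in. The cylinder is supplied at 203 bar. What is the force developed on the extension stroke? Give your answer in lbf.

F ≈ 80200 lbf

Cap-side area A_cap = π/4 × (5.89 in)² = 27.25 in^2
F = P × A_cap = 203 bar × A_cap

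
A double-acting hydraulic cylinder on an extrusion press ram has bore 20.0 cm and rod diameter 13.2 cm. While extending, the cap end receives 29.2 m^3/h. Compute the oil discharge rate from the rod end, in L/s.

Cap-side area A_cap = π/4 × (20.0 cm)² = 314.2 cm^2
Rod-side annular area A_ann = π/4 × (20.0² − 13.2²) = 177.3 cm^2
Piston speed v = Q_in/A_cap; rod-end outflow Q_out = v × A_ann = Q_in × A_ann/A_cap.

Q_out ≈ 4.58 L/s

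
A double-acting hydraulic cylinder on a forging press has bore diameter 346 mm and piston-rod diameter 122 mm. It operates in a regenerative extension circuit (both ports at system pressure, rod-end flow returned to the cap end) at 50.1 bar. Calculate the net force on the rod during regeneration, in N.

With equal pressure on both faces, forces on the annular region cancel; the net push is pressure × rod cross-section.
Rod cross-section A_rod = π/4 × (122 mm)² = 11690 mm^2
F = P × A_rod

F ≈ 58600 N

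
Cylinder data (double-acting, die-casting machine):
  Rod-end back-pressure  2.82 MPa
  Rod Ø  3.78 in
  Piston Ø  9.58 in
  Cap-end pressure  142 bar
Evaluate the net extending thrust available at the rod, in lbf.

F ≈ 1.24e5 lbf

Cap-side area A_cap = π/4 × (9.58 in)² = 72.08 in^2
Rod-side annular area A_ann = π/4 × (9.58² − 3.78²) = 60.86 in^2
Net thrust = P_cap·A_cap − P_rod·A_ann = 1.485e5 lbf − 24890 lbf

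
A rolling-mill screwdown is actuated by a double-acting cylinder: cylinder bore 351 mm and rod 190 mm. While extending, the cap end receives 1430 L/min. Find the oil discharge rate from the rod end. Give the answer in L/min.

Cap-side area A_cap = π/4 × (351 mm)² = 96760 mm^2
Rod-side annular area A_ann = π/4 × (351² − 190²) = 68410 mm^2
Piston speed v = Q_in/A_cap; rod-end outflow Q_out = v × A_ann = Q_in × A_ann/A_cap.

Q_out ≈ 1010 L/min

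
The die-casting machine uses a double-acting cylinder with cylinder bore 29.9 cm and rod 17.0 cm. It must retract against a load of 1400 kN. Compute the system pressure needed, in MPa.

Rod-side annular area A_ann = π/4 × (29.9² − 17.0²) = 475.2 cm^2
Retraction: pressure acts on the annular area.
P = F / A = 1400 kN / A

P ≈ 29.5 MPa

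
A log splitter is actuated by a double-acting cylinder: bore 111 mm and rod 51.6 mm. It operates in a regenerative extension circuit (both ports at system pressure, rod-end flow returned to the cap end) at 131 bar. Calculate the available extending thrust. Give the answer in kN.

With equal pressure on both faces, forces on the annular region cancel; the net push is pressure × rod cross-section.
Rod cross-section A_rod = π/4 × (51.6 mm)² = 2091 mm^2
F = P × A_rod

F ≈ 27.4 kN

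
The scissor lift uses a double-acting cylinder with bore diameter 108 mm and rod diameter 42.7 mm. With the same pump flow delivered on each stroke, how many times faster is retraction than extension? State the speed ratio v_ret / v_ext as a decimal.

v_ret/v_ext ≈ 1.19

Cap-side area A_cap = π/4 × (108 mm)² = 9161 mm^2
Rod-side annular area A_ann = π/4 × (108² − 42.7²) = 7729 mm^2
For equal Q, v ∝ 1/A, so v_ret/v_ext = A_cap/A_ann.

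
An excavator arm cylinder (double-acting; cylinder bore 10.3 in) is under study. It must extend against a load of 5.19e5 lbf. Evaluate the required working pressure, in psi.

P ≈ 6230 psi

Cap-side area A_cap = π/4 × (10.3 in)² = 83.32 in^2
P = F / A = 5.19e5 lbf / A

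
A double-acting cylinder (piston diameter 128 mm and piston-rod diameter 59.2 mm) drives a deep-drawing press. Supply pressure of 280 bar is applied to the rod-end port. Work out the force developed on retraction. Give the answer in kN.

F ≈ 283 kN

Rod-side annular area A_ann = π/4 × (128² − 59.2²) = 10120 mm^2
On retraction the pressure acts on the annular area (bore minus rod).
F = P × A_ann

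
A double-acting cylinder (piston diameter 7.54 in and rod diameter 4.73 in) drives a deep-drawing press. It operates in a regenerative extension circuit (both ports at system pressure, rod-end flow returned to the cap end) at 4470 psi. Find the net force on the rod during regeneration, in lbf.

F ≈ 78500 lbf

With equal pressure on both faces, forces on the annular region cancel; the net push is pressure × rod cross-section.
Rod cross-section A_rod = π/4 × (4.73 in)² = 17.57 in^2
F = P × A_rod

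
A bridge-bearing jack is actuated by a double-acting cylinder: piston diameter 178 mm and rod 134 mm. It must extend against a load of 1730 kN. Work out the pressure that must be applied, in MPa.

P ≈ 69.5 MPa

Cap-side area A_cap = π/4 × (178 mm)² = 24880 mm^2
P = F / A = 1730 kN / A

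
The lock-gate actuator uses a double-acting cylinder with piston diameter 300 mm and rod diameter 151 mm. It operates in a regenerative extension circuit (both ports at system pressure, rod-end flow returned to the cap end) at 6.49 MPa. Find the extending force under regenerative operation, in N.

F ≈ 1.16e5 N

With equal pressure on both faces, forces on the annular region cancel; the net push is pressure × rod cross-section.
Rod cross-section A_rod = π/4 × (151 mm)² = 17910 mm^2
F = P × A_rod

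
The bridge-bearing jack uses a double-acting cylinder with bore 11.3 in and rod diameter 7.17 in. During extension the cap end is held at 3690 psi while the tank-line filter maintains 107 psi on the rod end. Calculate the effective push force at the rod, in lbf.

Cap-side area A_cap = π/4 × (11.3 in)² = 100.3 in^2
Rod-side annular area A_ann = π/4 × (11.3² − 7.17²) = 59.91 in^2
Net thrust = P_cap·A_cap − P_rod·A_ann = 3.701e5 lbf − 6410 lbf

F ≈ 3.64e5 lbf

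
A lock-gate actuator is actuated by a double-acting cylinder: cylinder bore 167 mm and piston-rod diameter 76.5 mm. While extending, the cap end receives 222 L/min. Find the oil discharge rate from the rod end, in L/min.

Q_out ≈ 175 L/min

Cap-side area A_cap = π/4 × (167 mm)² = 21900 mm^2
Rod-side annular area A_ann = π/4 × (167² − 76.5²) = 17310 mm^2
Piston speed v = Q_in/A_cap; rod-end outflow Q_out = v × A_ann = Q_in × A_ann/A_cap.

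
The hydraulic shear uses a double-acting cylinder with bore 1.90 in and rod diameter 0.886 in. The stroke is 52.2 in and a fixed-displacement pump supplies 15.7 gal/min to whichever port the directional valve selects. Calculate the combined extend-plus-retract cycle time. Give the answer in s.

t ≈ 4.36 s

Cap-side area A_cap = π/4 × (1.90 in)² = 2.835 in^2
Rod-side annular area A_ann = π/4 × (1.90² − 0.886²) = 2.219 in^2
t_ext = A_cap·L/Q = 2.449 s
t_ret = A_ann·L/Q = 1.916 s
t_cycle = t_ext + t_ret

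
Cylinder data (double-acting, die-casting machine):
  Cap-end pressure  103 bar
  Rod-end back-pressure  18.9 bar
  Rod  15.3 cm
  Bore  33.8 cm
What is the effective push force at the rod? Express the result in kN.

F ≈ 789 kN

Cap-side area A_cap = π/4 × (33.8 cm)² = 897.3 cm^2
Rod-side annular area A_ann = π/4 × (33.8² − 15.3²) = 713.4 cm^2
Net thrust = P_cap·A_cap − P_rod·A_ann = 924.2 kN − 134.8 kN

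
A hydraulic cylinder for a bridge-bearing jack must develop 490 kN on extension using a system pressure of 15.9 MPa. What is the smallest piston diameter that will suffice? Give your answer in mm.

Extension force acts on the full piston face: F = P × (π/4)D².
D = √(4F / (πP)) = √(4 × 490 kN / (π × 15.9 MPa))

D ≈ 198 mm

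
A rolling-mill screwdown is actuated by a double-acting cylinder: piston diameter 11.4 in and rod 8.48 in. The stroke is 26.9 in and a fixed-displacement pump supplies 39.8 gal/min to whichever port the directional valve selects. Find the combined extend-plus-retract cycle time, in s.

t ≈ 25.9 s

Cap-side area A_cap = π/4 × (11.4 in)² = 102.1 in^2
Rod-side annular area A_ann = π/4 × (11.4² − 8.48²) = 45.59 in^2
t_ext = A_cap·L/Q = 17.92 s
t_ret = A_ann·L/Q = 8.004 s
t_cycle = t_ext + t_ret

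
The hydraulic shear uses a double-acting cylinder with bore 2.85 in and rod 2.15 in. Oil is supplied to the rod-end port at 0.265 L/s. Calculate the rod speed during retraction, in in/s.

v ≈ 5.88 in/s

Rod-side annular area A_ann = π/4 × (2.85² − 2.15²) = 2.749 in^2
Flow into the rod-end port fills the annular volume.
v = Q / A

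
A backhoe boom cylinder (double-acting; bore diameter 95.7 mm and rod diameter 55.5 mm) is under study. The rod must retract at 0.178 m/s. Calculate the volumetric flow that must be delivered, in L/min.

Q ≈ 51.0 L/min

Rod-side annular area A_ann = π/4 × (95.7² − 55.5²) = 4774 mm^2
Q = A × v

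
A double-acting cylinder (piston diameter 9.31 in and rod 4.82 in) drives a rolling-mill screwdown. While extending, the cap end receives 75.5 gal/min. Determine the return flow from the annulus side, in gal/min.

Cap-side area A_cap = π/4 × (9.31 in)² = 68.08 in^2
Rod-side annular area A_ann = π/4 × (9.31² − 4.82²) = 49.83 in^2
Piston speed v = Q_in/A_cap; rod-end outflow Q_out = v × A_ann = Q_in × A_ann/A_cap.

Q_out ≈ 55.3 gal/min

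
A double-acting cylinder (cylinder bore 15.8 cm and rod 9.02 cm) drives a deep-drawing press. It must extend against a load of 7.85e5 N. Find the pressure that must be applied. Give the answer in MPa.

Cap-side area A_cap = π/4 × (15.8 cm)² = 196.1 cm^2
P = F / A = 7.85e5 N / A

P ≈ 40.0 MPa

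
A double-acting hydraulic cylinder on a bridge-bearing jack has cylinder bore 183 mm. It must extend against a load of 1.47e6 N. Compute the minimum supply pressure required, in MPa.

Cap-side area A_cap = π/4 × (183 mm)² = 26300 mm^2
P = F / A = 1.47e6 N / A

P ≈ 55.9 MPa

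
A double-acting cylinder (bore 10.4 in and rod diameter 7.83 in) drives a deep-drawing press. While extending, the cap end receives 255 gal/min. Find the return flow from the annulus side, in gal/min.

Q_out ≈ 110 gal/min

Cap-side area A_cap = π/4 × (10.4 in)² = 84.95 in^2
Rod-side annular area A_ann = π/4 × (10.4² − 7.83²) = 36.80 in^2
Piston speed v = Q_in/A_cap; rod-end outflow Q_out = v × A_ann = Q_in × A_ann/A_cap.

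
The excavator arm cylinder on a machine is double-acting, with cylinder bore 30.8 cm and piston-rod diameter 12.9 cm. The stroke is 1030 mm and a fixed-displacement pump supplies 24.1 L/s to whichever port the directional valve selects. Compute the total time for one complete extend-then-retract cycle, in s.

t ≈ 5.81 s

Cap-side area A_cap = π/4 × (30.8 cm)² = 745.1 cm^2
Rod-side annular area A_ann = π/4 × (30.8² − 12.9²) = 614.4 cm^2
t_ext = A_cap·L/Q = 3.184 s
t_ret = A_ann·L/Q = 2.626 s
t_cycle = t_ext + t_ret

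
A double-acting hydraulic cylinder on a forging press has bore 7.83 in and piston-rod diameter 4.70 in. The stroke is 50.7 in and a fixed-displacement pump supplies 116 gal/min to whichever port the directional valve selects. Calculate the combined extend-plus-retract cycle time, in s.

Cap-side area A_cap = π/4 × (7.83 in)² = 48.15 in^2
Rod-side annular area A_ann = π/4 × (7.83² − 4.70²) = 30.80 in^2
t_ext = A_cap·L/Q = 5.466 s
t_ret = A_ann·L/Q = 3.497 s
t_cycle = t_ext + t_ret

t ≈ 8.96 s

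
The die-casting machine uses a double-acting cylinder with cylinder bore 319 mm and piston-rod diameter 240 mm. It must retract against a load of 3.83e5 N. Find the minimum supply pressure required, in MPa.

Rod-side annular area A_ann = π/4 × (319² − 240²) = 34680 mm^2
Retraction: pressure acts on the annular area.
P = F / A = 3.83e5 N / A

P ≈ 11.0 MPa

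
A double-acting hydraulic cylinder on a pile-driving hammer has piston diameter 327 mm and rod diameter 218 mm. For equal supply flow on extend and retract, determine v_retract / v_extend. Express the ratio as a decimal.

Cap-side area A_cap = π/4 × (327 mm)² = 83980 mm^2
Rod-side annular area A_ann = π/4 × (327² − 218²) = 46660 mm^2
For equal Q, v ∝ 1/A, so v_ret/v_ext = A_cap/A_ann.

v_ret/v_ext ≈ 1.80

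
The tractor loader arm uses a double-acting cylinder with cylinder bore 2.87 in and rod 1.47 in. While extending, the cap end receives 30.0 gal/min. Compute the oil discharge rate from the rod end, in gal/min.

Cap-side area A_cap = π/4 × (2.87 in)² = 6.469 in^2
Rod-side annular area A_ann = π/4 × (2.87² − 1.47²) = 4.772 in^2
Piston speed v = Q_in/A_cap; rod-end outflow Q_out = v × A_ann = Q_in × A_ann/A_cap.

Q_out ≈ 22.1 gal/min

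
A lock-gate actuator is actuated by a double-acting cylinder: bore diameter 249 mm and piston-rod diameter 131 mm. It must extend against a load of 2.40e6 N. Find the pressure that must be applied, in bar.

P ≈ 493 bar

Cap-side area A_cap = π/4 × (249 mm)² = 48700 mm^2
P = F / A = 2.40e6 N / A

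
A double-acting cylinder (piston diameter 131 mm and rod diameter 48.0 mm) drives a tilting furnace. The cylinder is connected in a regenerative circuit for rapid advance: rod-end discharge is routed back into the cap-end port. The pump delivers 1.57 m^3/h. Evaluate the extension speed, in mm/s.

In regeneration the rod-end outflow joins the pump flow into the cap end, so the net volume the pump must supply per unit advance equals the rod cross-section area.
Rod cross-section A_rod = π/4 × (48.0 mm)² = 1810 mm^2
v = Q_pump / A_rod

v ≈ 241 mm/s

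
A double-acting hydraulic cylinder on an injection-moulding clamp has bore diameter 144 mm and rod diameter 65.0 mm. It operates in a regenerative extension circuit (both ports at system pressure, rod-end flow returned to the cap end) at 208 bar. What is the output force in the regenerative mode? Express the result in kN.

F ≈ 69.0 kN

With equal pressure on both faces, forces on the annular region cancel; the net push is pressure × rod cross-section.
Rod cross-section A_rod = π/4 × (65.0 mm)² = 3318 mm^2
F = P × A_rod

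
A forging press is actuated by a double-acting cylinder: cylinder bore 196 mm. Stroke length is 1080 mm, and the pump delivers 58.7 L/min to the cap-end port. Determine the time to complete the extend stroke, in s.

Cap-side area A_cap = π/4 × (196 mm)² = 30170 mm^2
Swept volume V = A × L; t = V / Q = A·L / Q

t ≈ 33.3 s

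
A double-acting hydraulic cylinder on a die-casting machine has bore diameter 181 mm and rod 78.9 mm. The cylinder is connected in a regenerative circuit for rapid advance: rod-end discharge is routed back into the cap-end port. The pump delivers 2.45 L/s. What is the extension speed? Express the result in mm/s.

v ≈ 501 mm/s

In regeneration the rod-end outflow joins the pump flow into the cap end, so the net volume the pump must supply per unit advance equals the rod cross-section area.
Rod cross-section A_rod = π/4 × (78.9 mm)² = 4889 mm^2
v = Q_pump / A_rod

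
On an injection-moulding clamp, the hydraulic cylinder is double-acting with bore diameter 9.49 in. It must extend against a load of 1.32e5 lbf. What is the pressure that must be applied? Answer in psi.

Cap-side area A_cap = π/4 × (9.49 in)² = 70.73 in^2
P = F / A = 1.32e5 lbf / A

P ≈ 1870 psi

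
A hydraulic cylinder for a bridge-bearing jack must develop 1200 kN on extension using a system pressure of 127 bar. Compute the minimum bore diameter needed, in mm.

D ≈ 347 mm

Extension force acts on the full piston face: F = P × (π/4)D².
D = √(4F / (πP)) = √(4 × 1200 kN / (π × 127 bar))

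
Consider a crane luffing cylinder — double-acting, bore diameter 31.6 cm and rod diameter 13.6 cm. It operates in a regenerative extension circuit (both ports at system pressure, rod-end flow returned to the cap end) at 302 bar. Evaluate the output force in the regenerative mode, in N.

With equal pressure on both faces, forces on the annular region cancel; the net push is pressure × rod cross-section.
Rod cross-section A_rod = π/4 × (13.6 cm)² = 145.3 cm^2
F = P × A_rod

F ≈ 4.39e5 N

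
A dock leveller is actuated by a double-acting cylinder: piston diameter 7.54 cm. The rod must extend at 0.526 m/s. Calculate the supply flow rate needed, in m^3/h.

Cap-side area A_cap = π/4 × (7.54 cm)² = 44.65 cm^2
Q = A × v

Q ≈ 8.46 m^3/h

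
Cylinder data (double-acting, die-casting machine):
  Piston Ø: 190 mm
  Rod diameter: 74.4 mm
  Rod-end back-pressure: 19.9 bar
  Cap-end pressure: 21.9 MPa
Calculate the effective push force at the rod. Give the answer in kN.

Cap-side area A_cap = π/4 × (190 mm)² = 28350 mm^2
Rod-side annular area A_ann = π/4 × (190² − 74.4²) = 24010 mm^2
Net thrust = P_cap·A_cap − P_rod·A_ann = 620.9 kN − 47.77 kN

F ≈ 573 kN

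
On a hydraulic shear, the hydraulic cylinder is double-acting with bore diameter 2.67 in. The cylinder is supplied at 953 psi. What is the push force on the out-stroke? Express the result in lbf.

F ≈ 5340 lbf

Cap-side area A_cap = π/4 × (2.67 in)² = 5.599 in^2
F = P × A_cap = 953 psi × A_cap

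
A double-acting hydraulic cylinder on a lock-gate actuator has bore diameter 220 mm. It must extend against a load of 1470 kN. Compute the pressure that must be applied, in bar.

Cap-side area A_cap = π/4 × (220 mm)² = 38010 mm^2
P = F / A = 1470 kN / A

P ≈ 387 bar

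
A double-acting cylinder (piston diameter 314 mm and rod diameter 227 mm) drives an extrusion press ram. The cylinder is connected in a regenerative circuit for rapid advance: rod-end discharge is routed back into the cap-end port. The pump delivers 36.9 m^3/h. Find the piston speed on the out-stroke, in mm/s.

In regeneration the rod-end outflow joins the pump flow into the cap end, so the net volume the pump must supply per unit advance equals the rod cross-section area.
Rod cross-section A_rod = π/4 × (227 mm)² = 40470 mm^2
v = Q_pump / A_rod

v ≈ 253 mm/s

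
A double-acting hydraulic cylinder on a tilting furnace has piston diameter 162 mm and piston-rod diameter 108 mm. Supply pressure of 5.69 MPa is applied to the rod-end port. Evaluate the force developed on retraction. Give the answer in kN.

Rod-side annular area A_ann = π/4 × (162² − 108²) = 11450 mm^2
On retraction the pressure acts on the annular area (bore minus rod).
F = P × A_ann

F ≈ 65.2 kN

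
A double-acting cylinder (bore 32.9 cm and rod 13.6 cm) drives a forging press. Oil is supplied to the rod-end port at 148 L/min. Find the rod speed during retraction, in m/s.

v ≈ 0.0350 m/s

Rod-side annular area A_ann = π/4 × (32.9² − 13.6²) = 704.9 cm^2
Flow into the rod-end port fills the annular volume.
v = Q / A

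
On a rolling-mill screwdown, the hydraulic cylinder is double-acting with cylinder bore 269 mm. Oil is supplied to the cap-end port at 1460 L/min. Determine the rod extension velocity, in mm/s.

v ≈ 428 mm/s

Cap-side area A_cap = π/4 × (269 mm)² = 56830 mm^2
v = Q / A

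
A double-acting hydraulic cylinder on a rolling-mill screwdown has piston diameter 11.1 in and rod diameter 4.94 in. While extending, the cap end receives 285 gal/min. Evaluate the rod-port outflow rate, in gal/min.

Q_out ≈ 229 gal/min

Cap-side area A_cap = π/4 × (11.1 in)² = 96.77 in^2
Rod-side annular area A_ann = π/4 × (11.1² − 4.94²) = 77.60 in^2
Piston speed v = Q_in/A_cap; rod-end outflow Q_out = v × A_ann = Q_in × A_ann/A_cap.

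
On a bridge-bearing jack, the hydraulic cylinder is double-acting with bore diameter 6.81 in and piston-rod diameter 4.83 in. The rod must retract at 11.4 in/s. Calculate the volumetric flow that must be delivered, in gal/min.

Rod-side annular area A_ann = π/4 × (6.81² − 4.83²) = 18.10 in^2
Q = A × v

Q ≈ 53.6 gal/min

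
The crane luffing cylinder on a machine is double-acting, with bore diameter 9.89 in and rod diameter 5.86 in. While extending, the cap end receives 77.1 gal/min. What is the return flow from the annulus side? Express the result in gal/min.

Cap-side area A_cap = π/4 × (9.89 in)² = 76.82 in^2
Rod-side annular area A_ann = π/4 × (9.89² − 5.86²) = 49.85 in^2
Piston speed v = Q_in/A_cap; rod-end outflow Q_out = v × A_ann = Q_in × A_ann/A_cap.

Q_out ≈ 50.0 gal/min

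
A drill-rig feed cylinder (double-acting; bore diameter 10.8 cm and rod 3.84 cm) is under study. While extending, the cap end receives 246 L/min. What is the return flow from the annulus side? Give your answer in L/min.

Cap-side area A_cap = π/4 × (10.8 cm)² = 91.61 cm^2
Rod-side annular area A_ann = π/4 × (10.8² − 3.84²) = 80.03 cm^2
Piston speed v = Q_in/A_cap; rod-end outflow Q_out = v × A_ann = Q_in × A_ann/A_cap.

Q_out ≈ 215 L/min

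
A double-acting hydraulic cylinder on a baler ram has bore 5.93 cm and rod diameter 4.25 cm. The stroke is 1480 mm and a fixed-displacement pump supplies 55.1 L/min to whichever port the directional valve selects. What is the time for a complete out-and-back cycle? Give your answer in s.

t ≈ 6.62 s

Cap-side area A_cap = π/4 × (5.93 cm)² = 27.62 cm^2
Rod-side annular area A_ann = π/4 × (5.93² − 4.25²) = 13.43 cm^2
t_ext = A_cap·L/Q = 4.451 s
t_ret = A_ann·L/Q = 2.165 s
t_cycle = t_ext + t_ret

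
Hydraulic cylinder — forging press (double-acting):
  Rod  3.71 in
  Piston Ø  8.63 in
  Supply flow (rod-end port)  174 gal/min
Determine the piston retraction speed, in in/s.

Rod-side annular area A_ann = π/4 × (8.63² − 3.71²) = 47.68 in^2
Flow into the rod-end port fills the annular volume.
v = Q / A

v ≈ 14.0 in/s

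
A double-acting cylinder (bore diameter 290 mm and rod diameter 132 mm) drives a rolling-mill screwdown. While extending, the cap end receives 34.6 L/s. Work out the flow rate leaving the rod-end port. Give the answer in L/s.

Cap-side area A_cap = π/4 × (290 mm)² = 66050 mm^2
Rod-side annular area A_ann = π/4 × (290² − 132²) = 52370 mm^2
Piston speed v = Q_in/A_cap; rod-end outflow Q_out = v × A_ann = Q_in × A_ann/A_cap.

Q_out ≈ 27.4 L/s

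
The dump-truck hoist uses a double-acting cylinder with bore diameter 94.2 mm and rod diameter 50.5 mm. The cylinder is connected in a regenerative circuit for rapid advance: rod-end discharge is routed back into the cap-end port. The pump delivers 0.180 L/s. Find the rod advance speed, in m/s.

In regeneration the rod-end outflow joins the pump flow into the cap end, so the net volume the pump must supply per unit advance equals the rod cross-section area.
Rod cross-section A_rod = π/4 × (50.5 mm)² = 2003 mm^2
v = Q_pump / A_rod

v ≈ 0.0899 m/s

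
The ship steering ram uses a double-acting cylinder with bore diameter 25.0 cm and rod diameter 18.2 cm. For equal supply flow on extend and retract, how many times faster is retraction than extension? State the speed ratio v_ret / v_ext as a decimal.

Cap-side area A_cap = π/4 × (25.0 cm)² = 490.9 cm^2
Rod-side annular area A_ann = π/4 × (25.0² − 18.2²) = 230.7 cm^2
For equal Q, v ∝ 1/A, so v_ret/v_ext = A_cap/A_ann.

v_ret/v_ext ≈ 2.13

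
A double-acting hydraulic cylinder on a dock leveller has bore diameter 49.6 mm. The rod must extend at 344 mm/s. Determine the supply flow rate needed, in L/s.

Cap-side area A_cap = π/4 × (49.6 mm)² = 1932 mm^2
Q = A × v

Q ≈ 0.665 L/s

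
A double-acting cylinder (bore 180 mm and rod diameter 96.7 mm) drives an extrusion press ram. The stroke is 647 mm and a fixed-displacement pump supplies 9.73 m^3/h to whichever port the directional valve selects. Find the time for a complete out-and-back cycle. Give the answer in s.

t ≈ 10.4 s

Cap-side area A_cap = π/4 × (180 mm)² = 25450 mm^2
Rod-side annular area A_ann = π/4 × (180² − 96.7²) = 18100 mm^2
t_ext = A_cap·L/Q = 6.092 s
t_ret = A_ann·L/Q = 4.333 s
t_cycle = t_ext + t_ret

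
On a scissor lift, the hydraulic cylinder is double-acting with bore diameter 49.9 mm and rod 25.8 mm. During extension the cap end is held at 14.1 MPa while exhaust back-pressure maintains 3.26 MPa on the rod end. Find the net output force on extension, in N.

Cap-side area A_cap = π/4 × (49.9 mm)² = 1956 mm^2
Rod-side annular area A_ann = π/4 × (49.9² − 25.8²) = 1433 mm^2
Net thrust = P_cap·A_cap − P_rod·A_ann = 27570 N − 4671 N

F ≈ 22900 N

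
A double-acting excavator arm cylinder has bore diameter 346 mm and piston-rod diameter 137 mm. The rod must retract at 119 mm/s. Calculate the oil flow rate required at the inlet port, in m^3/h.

Rod-side annular area A_ann = π/4 × (346² − 137²) = 79280 mm^2
Q = A × v

Q ≈ 34.0 m^3/h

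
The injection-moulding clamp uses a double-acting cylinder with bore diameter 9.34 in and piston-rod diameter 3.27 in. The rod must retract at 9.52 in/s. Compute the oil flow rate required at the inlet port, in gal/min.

Q ≈ 149 gal/min

Rod-side annular area A_ann = π/4 × (9.34² − 3.27²) = 60.12 in^2
Q = A × v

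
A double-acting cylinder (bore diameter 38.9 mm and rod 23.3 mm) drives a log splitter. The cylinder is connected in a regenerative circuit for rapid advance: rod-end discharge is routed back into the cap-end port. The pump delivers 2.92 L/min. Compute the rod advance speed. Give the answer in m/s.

In regeneration the rod-end outflow joins the pump flow into the cap end, so the net volume the pump must supply per unit advance equals the rod cross-section area.
Rod cross-section A_rod = π/4 × (23.3 mm)² = 426.4 mm^2
v = Q_pump / A_rod

v ≈ 0.114 m/s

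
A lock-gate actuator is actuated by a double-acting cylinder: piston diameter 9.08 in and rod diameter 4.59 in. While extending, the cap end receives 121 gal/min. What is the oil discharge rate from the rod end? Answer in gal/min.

Cap-side area A_cap = π/4 × (9.08 in)² = 64.75 in^2
Rod-side annular area A_ann = π/4 × (9.08² − 4.59²) = 48.21 in^2
Piston speed v = Q_in/A_cap; rod-end outflow Q_out = v × A_ann = Q_in × A_ann/A_cap.

Q_out ≈ 90.1 gal/min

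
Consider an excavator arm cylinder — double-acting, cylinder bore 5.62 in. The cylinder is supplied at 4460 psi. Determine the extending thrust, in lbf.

F ≈ 1.11e5 lbf

Cap-side area A_cap = π/4 × (5.62 in)² = 24.81 in^2
F = P × A_cap = 4460 psi × A_cap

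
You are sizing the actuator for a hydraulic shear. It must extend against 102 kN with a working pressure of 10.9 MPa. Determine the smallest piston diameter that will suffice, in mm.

D ≈ 109 mm

Extension force acts on the full piston face: F = P × (π/4)D².
D = √(4F / (πP)) = √(4 × 102 kN / (π × 10.9 MPa))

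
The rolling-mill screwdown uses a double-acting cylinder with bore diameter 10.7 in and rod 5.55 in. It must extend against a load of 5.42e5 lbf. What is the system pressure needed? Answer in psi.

P ≈ 6030 psi

Cap-side area A_cap = π/4 × (10.7 in)² = 89.92 in^2
P = F / A = 5.42e5 lbf / A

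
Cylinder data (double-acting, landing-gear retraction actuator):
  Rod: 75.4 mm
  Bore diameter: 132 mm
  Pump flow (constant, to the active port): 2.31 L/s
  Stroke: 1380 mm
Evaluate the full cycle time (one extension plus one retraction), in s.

t ≈ 13.7 s

Cap-side area A_cap = π/4 × (132 mm)² = 13680 mm^2
Rod-side annular area A_ann = π/4 × (132² − 75.4²) = 9220 mm^2
t_ext = A_cap·L/Q = 8.175 s
t_ret = A_ann·L/Q = 5.508 s
t_cycle = t_ext + t_ret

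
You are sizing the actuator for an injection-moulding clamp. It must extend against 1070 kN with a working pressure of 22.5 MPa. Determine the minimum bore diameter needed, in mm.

D ≈ 246 mm

Extension force acts on the full piston face: F = P × (π/4)D².
D = √(4F / (πP)) = √(4 × 1070 kN / (π × 22.5 MPa))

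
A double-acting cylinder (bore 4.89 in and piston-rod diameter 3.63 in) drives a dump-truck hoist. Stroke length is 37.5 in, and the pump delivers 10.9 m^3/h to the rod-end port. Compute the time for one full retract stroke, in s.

t ≈ 1.71 s

Rod-side annular area A_ann = π/4 × (4.89² − 3.63²) = 8.431 in^2
Swept volume V = A × L; t = V / Q = A·L / Q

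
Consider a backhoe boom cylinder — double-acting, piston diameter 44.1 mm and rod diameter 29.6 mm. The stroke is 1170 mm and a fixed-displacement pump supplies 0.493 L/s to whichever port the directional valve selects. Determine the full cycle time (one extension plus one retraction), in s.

t ≈ 5.62 s

Cap-side area A_cap = π/4 × (44.1 mm)² = 1527 mm^2
Rod-side annular area A_ann = π/4 × (44.1² − 29.6²) = 839.3 mm^2
t_ext = A_cap·L/Q = 3.625 s
t_ret = A_ann·L/Q = 1.992 s
t_cycle = t_ext + t_ret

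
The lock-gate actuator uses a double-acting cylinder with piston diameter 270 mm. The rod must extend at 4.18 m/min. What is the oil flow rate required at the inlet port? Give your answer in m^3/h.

Q ≈ 14.4 m^3/h

Cap-side area A_cap = π/4 × (270 mm)² = 57260 mm^2
Q = A × v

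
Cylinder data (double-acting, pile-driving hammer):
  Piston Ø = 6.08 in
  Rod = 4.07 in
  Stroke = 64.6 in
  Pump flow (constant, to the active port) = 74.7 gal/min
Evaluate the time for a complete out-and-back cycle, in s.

t ≈ 10.1 s

Cap-side area A_cap = π/4 × (6.08 in)² = 29.03 in^2
Rod-side annular area A_ann = π/4 × (6.08² − 4.07²) = 16.02 in^2
t_ext = A_cap·L/Q = 6.522 s
t_ret = A_ann·L/Q = 3.599 s
t_cycle = t_ext + t_ret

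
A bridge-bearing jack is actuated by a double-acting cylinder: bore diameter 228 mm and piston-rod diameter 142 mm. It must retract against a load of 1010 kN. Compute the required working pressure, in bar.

P ≈ 404 bar

Rod-side annular area A_ann = π/4 × (228² − 142²) = 24990 mm^2
Retraction: pressure acts on the annular area.
P = F / A = 1010 kN / A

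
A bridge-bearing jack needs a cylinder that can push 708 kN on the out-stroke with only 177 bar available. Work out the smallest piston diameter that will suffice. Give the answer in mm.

D ≈ 226 mm

Extension force acts on the full piston face: F = P × (π/4)D².
D = √(4F / (πP)) = √(4 × 708 kN / (π × 177 bar))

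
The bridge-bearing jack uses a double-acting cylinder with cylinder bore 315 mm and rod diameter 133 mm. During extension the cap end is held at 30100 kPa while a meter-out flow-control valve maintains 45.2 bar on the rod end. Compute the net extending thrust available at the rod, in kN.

Cap-side area A_cap = π/4 × (315 mm)² = 77930 mm^2
Rod-side annular area A_ann = π/4 × (315² − 133²) = 64040 mm^2
Net thrust = P_cap·A_cap − P_rod·A_ann = 2346 kN − 289.5 kN

F ≈ 2060 kN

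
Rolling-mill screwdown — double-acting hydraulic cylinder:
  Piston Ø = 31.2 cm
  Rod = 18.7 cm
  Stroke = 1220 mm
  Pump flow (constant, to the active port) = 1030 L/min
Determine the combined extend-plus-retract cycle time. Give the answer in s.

Cap-side area A_cap = π/4 × (31.2 cm)² = 764.5 cm^2
Rod-side annular area A_ann = π/4 × (31.2² − 18.7²) = 489.9 cm^2
t_ext = A_cap·L/Q = 5.433 s
t_ret = A_ann·L/Q = 3.482 s
t_cycle = t_ext + t_ret

t ≈ 8.91 s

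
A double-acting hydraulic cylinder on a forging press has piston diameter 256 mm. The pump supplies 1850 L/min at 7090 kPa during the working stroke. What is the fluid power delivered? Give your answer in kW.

W ≈ 219 kW

Hydraulic power = P × Q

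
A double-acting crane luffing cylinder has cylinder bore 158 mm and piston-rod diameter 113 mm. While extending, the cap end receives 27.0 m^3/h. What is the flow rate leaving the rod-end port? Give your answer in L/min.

Q_out ≈ 220 L/min

Cap-side area A_cap = π/4 × (158 mm)² = 19610 mm^2
Rod-side annular area A_ann = π/4 × (158² − 113²) = 9578 mm^2
Piston speed v = Q_in/A_cap; rod-end outflow Q_out = v × A_ann = Q_in × A_ann/A_cap.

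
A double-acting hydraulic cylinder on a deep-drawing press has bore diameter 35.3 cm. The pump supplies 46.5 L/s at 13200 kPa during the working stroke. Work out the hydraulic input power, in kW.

Hydraulic power = P × Q

W ≈ 614 kW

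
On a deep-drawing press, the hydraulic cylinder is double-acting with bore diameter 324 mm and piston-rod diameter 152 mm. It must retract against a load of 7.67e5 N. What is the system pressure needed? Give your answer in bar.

Rod-side annular area A_ann = π/4 × (324² − 152²) = 64300 mm^2
Retraction: pressure acts on the annular area.
P = F / A = 7.67e5 N / A

P ≈ 119 bar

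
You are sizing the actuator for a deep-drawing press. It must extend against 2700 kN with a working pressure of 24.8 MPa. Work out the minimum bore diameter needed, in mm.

D ≈ 372 mm

Extension force acts on the full piston face: F = P × (π/4)D².
D = √(4F / (πP)) = √(4 × 2700 kN / (π × 24.8 MPa))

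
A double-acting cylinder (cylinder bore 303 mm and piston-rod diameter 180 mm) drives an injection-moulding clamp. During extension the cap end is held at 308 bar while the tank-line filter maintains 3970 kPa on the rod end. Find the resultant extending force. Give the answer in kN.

F ≈ 2040 kN

Cap-side area A_cap = π/4 × (303 mm)² = 72110 mm^2
Rod-side annular area A_ann = π/4 × (303² − 180²) = 46660 mm^2
Net thrust = P_cap·A_cap − P_rod·A_ann = 2221 kN − 185.2 kN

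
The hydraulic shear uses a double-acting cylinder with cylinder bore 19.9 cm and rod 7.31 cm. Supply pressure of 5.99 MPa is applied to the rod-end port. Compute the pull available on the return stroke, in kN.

Rod-side annular area A_ann = π/4 × (19.9² − 7.31²) = 269.1 cm^2
On retraction the pressure acts on the annular area (bore minus rod).
F = P × A_ann

F ≈ 161 kN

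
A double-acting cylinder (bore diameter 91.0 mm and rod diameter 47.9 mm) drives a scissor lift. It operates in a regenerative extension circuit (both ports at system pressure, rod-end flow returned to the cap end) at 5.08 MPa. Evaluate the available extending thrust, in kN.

F ≈ 9.15 kN

With equal pressure on both faces, forces on the annular region cancel; the net push is pressure × rod cross-section.
Rod cross-section A_rod = π/4 × (47.9 mm)² = 1802 mm^2
F = P × A_rod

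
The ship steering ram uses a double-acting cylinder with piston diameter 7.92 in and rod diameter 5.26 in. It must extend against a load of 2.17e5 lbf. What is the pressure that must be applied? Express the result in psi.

Cap-side area A_cap = π/4 × (7.92 in)² = 49.27 in^2
P = F / A = 2.17e5 lbf / A

P ≈ 4400 psi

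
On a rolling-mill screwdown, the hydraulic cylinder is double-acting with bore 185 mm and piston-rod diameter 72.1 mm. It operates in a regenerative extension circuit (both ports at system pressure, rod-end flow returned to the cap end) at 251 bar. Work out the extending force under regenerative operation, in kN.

With equal pressure on both faces, forces on the annular region cancel; the net push is pressure × rod cross-section.
Rod cross-section A_rod = π/4 × (72.1 mm)² = 4083 mm^2
F = P × A_rod

F ≈ 102 kN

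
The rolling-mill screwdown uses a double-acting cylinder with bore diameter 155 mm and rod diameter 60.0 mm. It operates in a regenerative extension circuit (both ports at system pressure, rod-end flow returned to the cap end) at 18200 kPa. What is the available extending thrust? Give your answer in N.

F ≈ 51500 N

With equal pressure on both faces, forces on the annular region cancel; the net push is pressure × rod cross-section.
Rod cross-section A_rod = π/4 × (60.0 mm)² = 2827 mm^2
F = P × A_rod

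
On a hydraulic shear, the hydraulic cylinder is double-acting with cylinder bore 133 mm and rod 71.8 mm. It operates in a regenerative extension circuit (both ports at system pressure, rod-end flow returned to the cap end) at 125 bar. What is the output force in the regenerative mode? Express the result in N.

With equal pressure on both faces, forces on the annular region cancel; the net push is pressure × rod cross-section.
Rod cross-section A_rod = π/4 × (71.8 mm)² = 4049 mm^2
F = P × A_rod

F ≈ 50600 N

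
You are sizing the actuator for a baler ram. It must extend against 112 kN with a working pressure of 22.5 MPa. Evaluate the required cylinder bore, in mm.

Extension force acts on the full piston face: F = P × (π/4)D².
D = √(4F / (πP)) = √(4 × 112 kN / (π × 22.5 MPa))

D ≈ 79.6 mm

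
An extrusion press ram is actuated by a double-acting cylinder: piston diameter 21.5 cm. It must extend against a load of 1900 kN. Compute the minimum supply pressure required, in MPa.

Cap-side area A_cap = π/4 × (21.5 cm)² = 363.1 cm^2
P = F / A = 1900 kN / A

P ≈ 52.3 MPa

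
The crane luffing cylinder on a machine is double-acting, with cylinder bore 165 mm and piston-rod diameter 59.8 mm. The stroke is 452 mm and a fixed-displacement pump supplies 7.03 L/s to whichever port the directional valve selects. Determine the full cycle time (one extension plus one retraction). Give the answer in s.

t ≈ 2.57 s

Cap-side area A_cap = π/4 × (165 mm)² = 21380 mm^2
Rod-side annular area A_ann = π/4 × (165² − 59.8²) = 18570 mm^2
t_ext = A_cap·L/Q = 1.375 s
t_ret = A_ann·L/Q = 1.194 s
t_cycle = t_ext + t_ret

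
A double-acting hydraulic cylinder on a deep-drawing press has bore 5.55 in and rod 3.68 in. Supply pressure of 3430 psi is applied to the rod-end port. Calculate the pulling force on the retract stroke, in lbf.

F ≈ 46500 lbf

Rod-side annular area A_ann = π/4 × (5.55² − 3.68²) = 13.56 in^2
On retraction the pressure acts on the annular area (bore minus rod).
F = P × A_ann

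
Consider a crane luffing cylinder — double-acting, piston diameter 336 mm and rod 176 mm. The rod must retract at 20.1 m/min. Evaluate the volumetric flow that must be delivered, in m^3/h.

Rod-side annular area A_ann = π/4 × (336² − 176²) = 64340 mm^2
Q = A × v

Q ≈ 77.6 m^3/h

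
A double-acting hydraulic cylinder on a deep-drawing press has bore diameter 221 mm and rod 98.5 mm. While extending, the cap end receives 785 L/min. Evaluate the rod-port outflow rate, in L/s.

Q_out ≈ 10.5 L/s

Cap-side area A_cap = π/4 × (221 mm)² = 38360 mm^2
Rod-side annular area A_ann = π/4 × (221² − 98.5²) = 30740 mm^2
Piston speed v = Q_in/A_cap; rod-end outflow Q_out = v × A_ann = Q_in × A_ann/A_cap.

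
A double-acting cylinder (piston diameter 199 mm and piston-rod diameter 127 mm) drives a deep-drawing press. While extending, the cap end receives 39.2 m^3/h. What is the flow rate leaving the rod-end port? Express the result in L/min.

Cap-side area A_cap = π/4 × (199 mm)² = 31100 mm^2
Rod-side annular area A_ann = π/4 × (199² − 127²) = 18430 mm^2
Piston speed v = Q_in/A_cap; rod-end outflow Q_out = v × A_ann = Q_in × A_ann/A_cap.

Q_out ≈ 387 L/min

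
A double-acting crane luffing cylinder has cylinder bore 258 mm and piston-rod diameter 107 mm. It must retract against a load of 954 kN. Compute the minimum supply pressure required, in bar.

P ≈ 220 bar

Rod-side annular area A_ann = π/4 × (258² − 107²) = 43290 mm^2
Retraction: pressure acts on the annular area.
P = F / A = 954 kN / A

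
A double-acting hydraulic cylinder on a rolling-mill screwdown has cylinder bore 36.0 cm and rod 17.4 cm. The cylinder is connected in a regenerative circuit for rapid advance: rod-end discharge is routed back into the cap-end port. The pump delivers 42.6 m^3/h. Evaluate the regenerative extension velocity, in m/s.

In regeneration the rod-end outflow joins the pump flow into the cap end, so the net volume the pump must supply per unit advance equals the rod cross-section area.
Rod cross-section A_rod = π/4 × (17.4 cm)² = 237.8 cm^2
v = Q_pump / A_rod

v ≈ 0.498 m/s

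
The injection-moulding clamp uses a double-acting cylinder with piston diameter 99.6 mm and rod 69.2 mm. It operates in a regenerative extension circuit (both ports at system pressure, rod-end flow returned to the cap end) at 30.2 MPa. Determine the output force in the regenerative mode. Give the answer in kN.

With equal pressure on both faces, forces on the annular region cancel; the net push is pressure × rod cross-section.
Rod cross-section A_rod = π/4 × (69.2 mm)² = 3761 mm^2
F = P × A_rod

F ≈ 114 kN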